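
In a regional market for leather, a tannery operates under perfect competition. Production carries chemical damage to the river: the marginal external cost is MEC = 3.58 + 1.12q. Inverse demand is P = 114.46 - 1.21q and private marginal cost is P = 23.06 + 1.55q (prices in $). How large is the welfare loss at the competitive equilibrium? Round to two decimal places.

DWL = $213.15

Market equilibrium (private): 23.06 + 1.55q = 114.46 - 1.21q → q_m = 33.1159.
Social marginal cost = private MC + MEC = 26.64 + 2.67q.
Set SMC = demand: 26.64 + 2.67q = 114.46 - 1.21q → q* = 22.6340.
Between q* and q_m the wedge SMC − demand runs linearly from 0 to MEC(q_m), so the loss is a triangle.
DWL = ½ × 10.4819 × 40.6699 = 213.1489.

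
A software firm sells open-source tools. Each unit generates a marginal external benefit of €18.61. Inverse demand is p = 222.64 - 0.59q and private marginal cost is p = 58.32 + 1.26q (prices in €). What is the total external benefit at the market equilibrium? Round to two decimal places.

Market equilibrium (private): 58.32 + 1.26q = 222.64 - 0.59q → q_m = 88.8216.
Total external benefit = MEB × q_m = 18.61 × 88.8216 = 1652.9700.

€1652.97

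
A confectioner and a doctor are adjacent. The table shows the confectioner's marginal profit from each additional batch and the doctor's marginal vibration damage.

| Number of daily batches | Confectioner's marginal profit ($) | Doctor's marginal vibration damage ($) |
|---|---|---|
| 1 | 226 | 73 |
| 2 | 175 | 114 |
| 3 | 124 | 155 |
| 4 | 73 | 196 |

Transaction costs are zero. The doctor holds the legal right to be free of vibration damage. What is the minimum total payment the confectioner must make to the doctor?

Efficient level: marginal profit ≥ marginal vibration damage through level 2, so k* = 2.
With the doctor holding the right, the confectioner must at least compensate total damage at k*: 73 + 114 = 187.

$187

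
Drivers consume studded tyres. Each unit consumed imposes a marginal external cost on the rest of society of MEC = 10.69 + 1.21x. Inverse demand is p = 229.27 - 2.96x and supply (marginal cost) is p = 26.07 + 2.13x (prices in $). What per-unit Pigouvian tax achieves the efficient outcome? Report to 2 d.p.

Social marginal benefit = demand − MEC = 218.58 - 4.17x.
Set SMB = MC: 218.58 - 4.17x = 26.07 + 2.13x → x* = 30.5571.
The Pigouvian tax equals MEC at x*: 10.69 + 1.21×30.5571 = 47.6641.

tax = $47.66 per unit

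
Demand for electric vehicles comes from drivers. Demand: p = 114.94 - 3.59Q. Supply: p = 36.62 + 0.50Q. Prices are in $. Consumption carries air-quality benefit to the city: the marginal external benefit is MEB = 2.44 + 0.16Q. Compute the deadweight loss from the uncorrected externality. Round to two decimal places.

DWL = $3.85

Market equilibrium (private): 36.62 + 0.50Q = 114.94 - 3.59Q → Q_m = 19.1491.
Social marginal benefit = demand + MEB = 117.38 - 3.43Q.
Set SMB = MC: 117.38 - 3.43Q = 36.62 + 0.50Q → Q* = 20.5496.
Height of the DWL triangle at Q_m is SMB(Q_m) − MC(Q_m) = MEB(Q_m) = 5.5039.
DWL = ½ × 1.4005 × 5.5039 = 3.8541.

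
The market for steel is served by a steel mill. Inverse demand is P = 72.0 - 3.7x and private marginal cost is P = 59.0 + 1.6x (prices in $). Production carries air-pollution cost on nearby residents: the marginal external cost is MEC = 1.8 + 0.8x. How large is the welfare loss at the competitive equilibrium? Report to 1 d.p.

Market equilibrium (private): 59.0 + 1.6x = 72.0 - 3.7x → x_m = 2.4528.
Social marginal cost = private MC + MEC = 60.8 + 2.4x.
Set SMC = demand: 60.8 + 2.4x = 72.0 - 3.7x → x* = 1.8361.
The loss is the area between SMC and demand from x* to x_m; with linear curves that's a triangle of height MEC(x_m).
DWL = ½ × 0.6167 × 3.7623 = 1.1601.

DWL = $1.2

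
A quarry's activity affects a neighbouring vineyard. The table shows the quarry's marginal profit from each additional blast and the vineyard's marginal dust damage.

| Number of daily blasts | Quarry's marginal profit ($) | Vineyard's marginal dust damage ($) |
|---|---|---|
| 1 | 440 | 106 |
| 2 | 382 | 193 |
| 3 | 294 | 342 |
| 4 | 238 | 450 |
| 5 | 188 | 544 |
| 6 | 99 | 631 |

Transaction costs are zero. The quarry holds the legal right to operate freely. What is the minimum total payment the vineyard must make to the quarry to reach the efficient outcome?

Left alone the quarry would choose level 6 (marginal profit stays positive).
Efficient level: k* = 2 (marginal profit ≥ marginal dust damage through 2).
The vineyard must at least cover the quarry's forgone profit from cutting 6→2: 294 + 238 + 188 + 99 = 819.

$819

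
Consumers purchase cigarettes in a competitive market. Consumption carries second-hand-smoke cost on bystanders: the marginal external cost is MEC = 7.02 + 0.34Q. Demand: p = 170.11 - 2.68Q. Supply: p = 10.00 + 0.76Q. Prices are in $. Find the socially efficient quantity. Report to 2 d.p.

Q* = 40.50

Social marginal benefit = demand − MEC = 163.09 - 3.02Q.
Set SMB = MC: 163.09 - 3.02Q = 10.00 + 0.76Q → Q* = 40.5000.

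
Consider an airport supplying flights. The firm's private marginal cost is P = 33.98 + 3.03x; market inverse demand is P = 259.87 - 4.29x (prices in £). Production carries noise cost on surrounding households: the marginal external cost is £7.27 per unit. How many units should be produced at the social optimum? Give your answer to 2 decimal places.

x* = 29.87

Social marginal cost = private MC + MEC = 41.25 + 3.03x.
Set SMC = demand: 41.25 + 3.03x = 259.87 - 4.29x → x* = 29.8661.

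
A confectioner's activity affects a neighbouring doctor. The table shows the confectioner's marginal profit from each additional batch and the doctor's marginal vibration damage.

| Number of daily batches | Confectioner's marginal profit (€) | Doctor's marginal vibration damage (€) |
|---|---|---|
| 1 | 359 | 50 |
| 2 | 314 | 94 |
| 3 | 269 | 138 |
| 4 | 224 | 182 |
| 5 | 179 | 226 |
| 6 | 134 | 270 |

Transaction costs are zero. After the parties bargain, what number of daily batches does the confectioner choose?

Bargaining reaches the level where marginal profit last exceeds marginal vibration damage.
That holds through level 4 (224 ≥ 182) but not at 5 (179 < 226).

4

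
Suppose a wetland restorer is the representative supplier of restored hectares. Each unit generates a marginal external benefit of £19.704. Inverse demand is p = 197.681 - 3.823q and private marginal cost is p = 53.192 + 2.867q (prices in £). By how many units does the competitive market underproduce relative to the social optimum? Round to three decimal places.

Market equilibrium (private): 53.192 + 2.867q = 197.681 - 3.823q → q_m = 21.5978.
Social marginal cost = private MC − MEB = 33.488 + 2.867q.
Set SMC = demand: 33.488 + 2.867q = 197.681 - 3.823q → q* = 24.5430.
Gap = |21.5978 − 24.5430| = 2.9452.

2.945 units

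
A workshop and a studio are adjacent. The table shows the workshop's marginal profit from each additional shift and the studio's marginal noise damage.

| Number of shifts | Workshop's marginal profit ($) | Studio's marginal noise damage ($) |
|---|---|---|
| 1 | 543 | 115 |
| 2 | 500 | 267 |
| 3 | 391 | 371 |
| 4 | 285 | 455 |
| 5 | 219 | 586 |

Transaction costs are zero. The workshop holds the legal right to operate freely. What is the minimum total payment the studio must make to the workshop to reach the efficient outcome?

Left alone the workshop would choose level 5 (marginal profit stays positive).
Efficient level: k* = 3 (marginal profit ≥ marginal noise damage through 3).
The studio must at least cover the workshop's forgone profit from cutting 5→3: 285 + 219 = 504.

$504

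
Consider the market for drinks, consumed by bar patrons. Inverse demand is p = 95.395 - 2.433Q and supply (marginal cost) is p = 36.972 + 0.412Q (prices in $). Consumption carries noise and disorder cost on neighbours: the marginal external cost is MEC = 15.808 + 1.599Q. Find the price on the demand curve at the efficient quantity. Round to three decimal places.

Social marginal benefit = demand − MEC = 79.587 - 4.032Q.
Set SMB = MC: 79.587 - 4.032Q = 36.972 + 0.412Q → Q* = 9.5893.
Consumer price on the demand curve at Q*: 95.395 − 2.433×9.5893 = 72.0642.

P = $72.064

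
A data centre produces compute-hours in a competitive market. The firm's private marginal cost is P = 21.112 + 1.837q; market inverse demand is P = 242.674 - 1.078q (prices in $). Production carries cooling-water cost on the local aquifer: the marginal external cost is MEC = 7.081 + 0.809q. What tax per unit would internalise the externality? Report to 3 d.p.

Social marginal cost = private MC + MEC = 28.193 + 2.646q.
Set SMC = demand: 28.193 + 2.646q = 242.674 - 1.078q → q* = 57.5943.
The Pigouvian tax equals MEC at q*: 7.081 + 0.809×57.5943 = 53.6748.

tax = $53.675 per unit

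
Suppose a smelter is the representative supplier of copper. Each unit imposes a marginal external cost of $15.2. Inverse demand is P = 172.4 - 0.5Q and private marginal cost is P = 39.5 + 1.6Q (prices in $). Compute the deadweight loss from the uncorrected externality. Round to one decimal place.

Market equilibrium (private): 39.5 + 1.6Q = 172.4 - 0.5Q → Q_m = 63.2857.
Social marginal cost = private MC + MEC = 54.7 + 1.6Q.
Set SMC = demand: 54.7 + 1.6Q = 172.4 - 0.5Q → Q* = 56.0476.
The welfare-loss triangle has base |Q_m − Q*| and height MEC(Q_m) (the vertical gap between SMC and demand is zero at Q* and MEC at Q_m).
DWL = ½ × 7.2381 × 15.2000 = 55.0096.

DWL = $55.0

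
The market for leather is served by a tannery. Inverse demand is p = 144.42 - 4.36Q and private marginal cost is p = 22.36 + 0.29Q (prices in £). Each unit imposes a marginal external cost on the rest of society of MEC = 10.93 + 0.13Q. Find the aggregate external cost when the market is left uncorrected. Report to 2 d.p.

Market equilibrium (private): 22.36 + 0.29Q = 144.42 - 4.36Q → Q_m = 26.2495.
Total external cost = ∫₀^{Q_m} (10.93 + 0.13Q) dQ = 10.93×26.2495 + ½×0.13×26.2495² = 331.6944.

£331.69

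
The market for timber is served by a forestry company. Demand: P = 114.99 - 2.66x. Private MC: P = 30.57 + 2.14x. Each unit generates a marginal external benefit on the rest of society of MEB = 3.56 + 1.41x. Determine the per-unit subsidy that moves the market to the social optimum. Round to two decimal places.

subsidy = 40.15 per unit

Social marginal cost = private MC − MEB = 27.01 + 0.73x.
Set SMC = demand: 27.01 + 0.73x = 114.99 - 2.66x → x* = 25.9528.
The Pigouvian subsidy equals MEB at x*: 3.56 + 1.41×25.9528 = 40.1534.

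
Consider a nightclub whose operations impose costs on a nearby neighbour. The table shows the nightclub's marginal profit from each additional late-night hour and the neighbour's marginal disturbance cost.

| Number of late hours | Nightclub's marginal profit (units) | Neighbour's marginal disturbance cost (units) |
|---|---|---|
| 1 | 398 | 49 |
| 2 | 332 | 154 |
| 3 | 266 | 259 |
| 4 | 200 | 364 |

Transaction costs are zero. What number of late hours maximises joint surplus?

3

Bargaining reaches the level where marginal profit last exceeds marginal disturbance cost.
That holds through level 3 (266 ≥ 259) but not at 4 (200 < 364).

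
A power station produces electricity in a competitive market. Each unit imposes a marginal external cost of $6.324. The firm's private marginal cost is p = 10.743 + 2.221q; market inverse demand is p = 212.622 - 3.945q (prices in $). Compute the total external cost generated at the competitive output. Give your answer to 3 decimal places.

Market equilibrium (private): 10.743 + 2.221q = 212.622 - 3.945q → q_m = 32.7407.
Total external cost = MEC × q_m = 6.324 × 32.7407 = 207.0522.

$207.052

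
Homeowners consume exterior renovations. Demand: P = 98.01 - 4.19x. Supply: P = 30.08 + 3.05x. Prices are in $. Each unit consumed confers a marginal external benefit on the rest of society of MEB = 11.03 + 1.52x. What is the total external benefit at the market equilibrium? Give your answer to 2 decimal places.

$170.40

Market equilibrium (private): 30.08 + 3.05x = 98.01 - 4.19x → x_m = 9.3826.
Total external benefit = ∫₀^{x_m} (11.03 + 1.52x) dx = 11.03×9.3826 + ½×1.52×9.3826² = 170.3953.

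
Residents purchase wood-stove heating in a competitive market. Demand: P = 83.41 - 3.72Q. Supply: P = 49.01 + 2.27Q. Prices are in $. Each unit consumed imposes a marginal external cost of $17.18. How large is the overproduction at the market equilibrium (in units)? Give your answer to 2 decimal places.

2.87 units

Market equilibrium (private): 49.01 + 2.27Q = 83.41 - 3.72Q → Q_m = 5.7429.
Social marginal benefit = demand − MEC = 66.23 - 3.72Q.
Set SMB = MC: 66.23 - 3.72Q = 49.01 + 2.27Q → Q* = 2.8748.
Gap = |5.7429 − 2.8748| = 2.8681.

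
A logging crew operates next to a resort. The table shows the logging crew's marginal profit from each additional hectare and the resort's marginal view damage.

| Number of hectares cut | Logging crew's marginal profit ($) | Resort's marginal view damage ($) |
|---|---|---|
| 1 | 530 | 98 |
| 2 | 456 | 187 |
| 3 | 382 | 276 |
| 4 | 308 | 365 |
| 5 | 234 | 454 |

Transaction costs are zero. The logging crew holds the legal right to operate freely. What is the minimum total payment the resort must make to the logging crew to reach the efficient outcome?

Left alone the logging crew would choose level 5 (marginal profit stays positive).
Efficient level: k* = 3 (marginal profit ≥ marginal view damage through 3).
The resort must at least cover the logging crew's forgone profit from cutting 5→3: 308 + 234 = 542.

$542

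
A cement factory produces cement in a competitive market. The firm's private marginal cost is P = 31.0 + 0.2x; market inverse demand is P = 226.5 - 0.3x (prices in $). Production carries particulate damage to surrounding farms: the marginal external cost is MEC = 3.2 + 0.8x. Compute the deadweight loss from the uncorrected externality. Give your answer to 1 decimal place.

Market equilibrium (private): 31.0 + 0.2x = 226.5 - 0.3x → x_m = 391.0000.
Social marginal cost = private MC + MEC = 34.2 + x.
Set SMC = demand: 34.2 + x = 226.5 - 0.3x → x* = 147.9231.
Between x* and x_m the wedge SMC − demand runs linearly from 0 to MEC(x_m), so the loss is a triangle.
DWL = ½ × 243.0769 × 316.0000 = 38406.1502.

DWL = $38406.2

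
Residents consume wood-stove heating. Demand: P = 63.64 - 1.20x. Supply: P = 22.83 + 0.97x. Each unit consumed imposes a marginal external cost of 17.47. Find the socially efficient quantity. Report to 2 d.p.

Social marginal benefit = demand − MEC = 46.17 - 1.20x.
Set SMB = MC: 46.17 - 1.20x = 22.83 + 0.97x → x* = 10.7558.

x* = 10.76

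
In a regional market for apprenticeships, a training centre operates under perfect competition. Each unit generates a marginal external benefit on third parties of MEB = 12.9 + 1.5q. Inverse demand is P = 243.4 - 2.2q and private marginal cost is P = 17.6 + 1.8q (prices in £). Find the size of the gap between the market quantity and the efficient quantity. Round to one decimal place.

39.0 units

Market equilibrium (private): 17.6 + 1.8q = 243.4 - 2.2q → q_m = 56.4500.
Social marginal cost = private MC − MEB = 4.7 + 0.3q.
Set SMC = demand: 4.7 + 0.3q = 243.4 - 2.2q → q* = 95.4800.
Gap = |56.4500 − 95.4800| = 39.0300.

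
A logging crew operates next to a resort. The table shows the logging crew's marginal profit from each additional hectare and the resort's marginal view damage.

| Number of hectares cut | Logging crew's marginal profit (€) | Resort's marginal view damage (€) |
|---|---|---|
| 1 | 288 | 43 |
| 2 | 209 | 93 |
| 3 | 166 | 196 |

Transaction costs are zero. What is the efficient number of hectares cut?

Bargaining reaches the level where marginal profit last exceeds marginal view damage.
That holds through level 2 (209 ≥ 93) but not at 3 (166 < 196).

2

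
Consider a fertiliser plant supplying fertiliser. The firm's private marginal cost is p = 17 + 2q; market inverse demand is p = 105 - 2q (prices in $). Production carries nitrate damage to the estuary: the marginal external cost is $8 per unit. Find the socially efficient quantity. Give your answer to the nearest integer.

Social marginal cost = private MC + MEC = 25 + 2q.
Set SMC = demand: 25 + 2q = 105 - 2q → q* = 20.0000.

q* = 20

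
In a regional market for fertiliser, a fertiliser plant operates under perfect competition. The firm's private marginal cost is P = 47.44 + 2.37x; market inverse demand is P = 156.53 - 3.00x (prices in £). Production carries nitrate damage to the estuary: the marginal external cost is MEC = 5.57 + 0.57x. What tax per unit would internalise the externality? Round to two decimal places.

Social marginal cost = private MC + MEC = 53.01 + 2.94x.
Set SMC = demand: 53.01 + 2.94x = 156.53 - 3.00x → x* = 17.4276.
The Pigouvian tax equals MEC at x*: 5.57 + 0.57×17.4276 = 15.5037.

tax = £15.50 per unit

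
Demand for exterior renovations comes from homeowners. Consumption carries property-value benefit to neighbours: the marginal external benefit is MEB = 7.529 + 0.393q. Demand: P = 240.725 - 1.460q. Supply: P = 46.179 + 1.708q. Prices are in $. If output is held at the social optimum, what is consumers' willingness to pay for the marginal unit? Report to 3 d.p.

P = $134.408

Social marginal benefit = demand + MEB = 248.254 - 1.067q.
Set SMB = MC: 248.254 - 1.067q = 46.179 + 1.708q → q* = 72.8198.
Consumer price on the demand curve at q*: 240.725 − 1.460×72.8198 = 134.4081.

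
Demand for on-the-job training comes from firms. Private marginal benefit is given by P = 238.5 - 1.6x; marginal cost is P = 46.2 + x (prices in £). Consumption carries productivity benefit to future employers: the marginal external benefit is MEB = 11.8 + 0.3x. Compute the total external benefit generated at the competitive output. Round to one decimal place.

£1693.3

Market equilibrium (private): 46.2 + x = 238.5 - 1.6x → x_m = 73.9615.
Total external benefit = ∫₀^{x_m} (11.8 + 0.3x) dx = 11.8×73.9615 + ½×0.3×73.9615² = 1693.2912.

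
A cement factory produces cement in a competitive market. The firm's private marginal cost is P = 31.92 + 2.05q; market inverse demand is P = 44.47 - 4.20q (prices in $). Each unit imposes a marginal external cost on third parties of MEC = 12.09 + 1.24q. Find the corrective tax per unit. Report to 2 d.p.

tax = $12.17 per unit

Social marginal cost = private MC + MEC = 44.01 + 3.29q.
Set SMC = demand: 44.01 + 3.29q = 44.47 - 4.20q → q* = 0.0614.
The Pigouvian tax equals MEC at q*: 12.09 + 1.24×0.0614 = 12.1661.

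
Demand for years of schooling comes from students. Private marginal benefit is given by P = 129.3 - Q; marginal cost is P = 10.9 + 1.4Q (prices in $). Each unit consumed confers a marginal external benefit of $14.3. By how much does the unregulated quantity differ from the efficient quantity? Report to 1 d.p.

6.0 units

Market equilibrium (private): 10.9 + 1.4Q = 129.3 - Q → Q_m = 49.3333.
Social marginal benefit = demand + MEB = 143.6 - Q.
Set SMB = MC: 143.6 - Q = 10.9 + 1.4Q → Q* = 55.2917.
Gap = |49.3333 − 55.2917| = 5.9584.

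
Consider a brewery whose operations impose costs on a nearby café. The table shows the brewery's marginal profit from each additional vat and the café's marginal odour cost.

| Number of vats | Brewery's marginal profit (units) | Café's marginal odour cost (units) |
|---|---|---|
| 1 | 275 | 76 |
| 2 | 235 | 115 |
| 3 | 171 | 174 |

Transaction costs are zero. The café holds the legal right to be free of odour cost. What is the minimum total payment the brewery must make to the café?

191

Efficient level: marginal profit ≥ marginal odour cost through level 2, so k* = 2.
With the café holding the right, the brewery must at least compensate total damage at k*: 76 + 115 = 191.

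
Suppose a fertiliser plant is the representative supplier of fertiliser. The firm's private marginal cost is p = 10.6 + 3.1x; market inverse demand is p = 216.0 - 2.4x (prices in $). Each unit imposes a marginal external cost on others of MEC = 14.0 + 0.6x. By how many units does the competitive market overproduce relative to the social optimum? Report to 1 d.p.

6.0 units

Market equilibrium (private): 10.6 + 3.1x = 216.0 - 2.4x → x_m = 37.3455.
Social marginal cost = private MC + MEC = 24.6 + 3.7x.
Set SMC = demand: 24.6 + 3.7x = 216.0 - 2.4x → x* = 31.3770.
Gap = |37.3455 − 31.3770| = 5.9685.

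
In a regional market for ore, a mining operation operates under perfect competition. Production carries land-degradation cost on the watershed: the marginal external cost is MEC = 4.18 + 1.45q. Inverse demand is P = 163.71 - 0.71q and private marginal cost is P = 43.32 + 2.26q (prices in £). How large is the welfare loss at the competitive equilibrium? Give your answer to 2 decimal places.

DWL = £448.36

Market equilibrium (private): 43.32 + 2.26q = 163.71 - 0.71q → q_m = 40.5354.
Social marginal cost = private MC + MEC = 47.50 + 3.71q.
Set SMC = demand: 47.50 + 3.71q = 163.71 - 0.71q → q* = 26.2919.
The loss is the area between SMC and demand from q* to q_m; with linear curves that's a triangle of height MEC(q_m).
DWL = ½ × 14.2435 × 62.9563 = 448.3590.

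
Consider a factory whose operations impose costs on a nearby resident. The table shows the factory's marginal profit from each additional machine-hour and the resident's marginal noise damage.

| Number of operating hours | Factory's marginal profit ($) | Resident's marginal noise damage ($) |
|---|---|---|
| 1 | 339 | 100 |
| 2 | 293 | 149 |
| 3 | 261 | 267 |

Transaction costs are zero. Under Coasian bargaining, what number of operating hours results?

2

Bargaining reaches the level where marginal profit last exceeds marginal noise damage.
That holds through level 2 (293 ≥ 149) but not at 3 (261 < 267).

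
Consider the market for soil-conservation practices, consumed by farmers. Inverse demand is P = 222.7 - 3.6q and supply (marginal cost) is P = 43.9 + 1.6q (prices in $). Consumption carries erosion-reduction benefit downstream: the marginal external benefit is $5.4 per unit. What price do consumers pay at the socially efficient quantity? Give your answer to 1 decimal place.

Social marginal benefit = demand + MEB = 228.1 - 3.6q.
Set SMB = MC: 228.1 - 3.6q = 43.9 + 1.6q → q* = 35.4231.
Consumer price on the demand curve at q*: 222.7 − 3.6×35.4231 = 95.1768.

P = $95.2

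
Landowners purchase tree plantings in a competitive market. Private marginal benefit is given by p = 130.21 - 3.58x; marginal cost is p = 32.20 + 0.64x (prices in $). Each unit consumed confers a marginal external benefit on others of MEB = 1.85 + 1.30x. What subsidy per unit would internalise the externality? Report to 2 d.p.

subsidy = $46.31 per unit

Social marginal benefit = demand + MEB = 132.06 - 2.28x.
Set SMB = MC: 132.06 - 2.28x = 32.20 + 0.64x → x* = 34.1986.
The Pigouvian subsidy equals MEB at x*: 1.85 + 1.30×34.1986 = 46.3082.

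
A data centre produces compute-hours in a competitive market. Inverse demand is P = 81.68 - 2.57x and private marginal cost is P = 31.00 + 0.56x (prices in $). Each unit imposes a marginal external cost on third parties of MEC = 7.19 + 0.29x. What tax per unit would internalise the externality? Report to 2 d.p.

tax = $10.88 per unit

Social marginal cost = private MC + MEC = 38.19 + 0.85x.
Set SMC = demand: 38.19 + 0.85x = 81.68 - 2.57x → x* = 12.7164.
The Pigouvian tax equals MEC at x*: 7.19 + 0.29×12.7164 = 10.8778.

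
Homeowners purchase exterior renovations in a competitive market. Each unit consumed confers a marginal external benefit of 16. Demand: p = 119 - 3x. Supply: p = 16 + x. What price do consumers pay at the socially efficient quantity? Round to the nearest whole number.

P = 30

Social marginal benefit = demand + MEB = 135 - 3x.
Set SMB = MC: 135 - 3x = 16 + x → x* = 29.7500.
Consumer price on the demand curve at x*: 119 − 3×29.7500 = 29.7500.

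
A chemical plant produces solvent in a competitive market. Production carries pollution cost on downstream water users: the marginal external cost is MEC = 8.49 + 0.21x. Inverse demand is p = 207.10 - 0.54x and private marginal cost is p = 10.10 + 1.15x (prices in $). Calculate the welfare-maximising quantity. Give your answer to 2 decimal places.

Social marginal cost = private MC + MEC = 18.59 + 1.36x.
Set SMC = demand: 18.59 + 1.36x = 207.10 - 0.54x → x* = 99.2158.

x* = 99.22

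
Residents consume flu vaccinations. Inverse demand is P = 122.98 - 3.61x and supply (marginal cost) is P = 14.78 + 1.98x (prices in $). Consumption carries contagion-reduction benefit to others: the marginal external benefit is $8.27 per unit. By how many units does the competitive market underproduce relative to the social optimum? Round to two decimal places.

Market equilibrium (private): 14.78 + 1.98x = 122.98 - 3.61x → x_m = 19.3560.
Social marginal benefit = demand + MEB = 131.25 - 3.61x.
Set SMB = MC: 131.25 - 3.61x = 14.78 + 1.98x → x* = 20.8354.
Gap = |19.3560 − 20.8354| = 1.4794.

1.48 units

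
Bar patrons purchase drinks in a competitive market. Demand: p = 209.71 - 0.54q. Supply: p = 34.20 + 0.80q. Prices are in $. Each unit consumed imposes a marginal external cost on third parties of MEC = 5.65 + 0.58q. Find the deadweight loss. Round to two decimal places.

Market equilibrium (private): 34.20 + 0.80q = 209.71 - 0.54q → q_m = 130.9776.
Social marginal benefit = demand − MEC = 204.06 - 1.12q.
Set SMB = MC: 204.06 - 1.12q = 34.20 + 0.80q → q* = 88.4688.
The loss is the area between SMB and MC from q* to q_m; with linear curves that's a triangle of height MEC(q_m).
DWL = ½ × 42.5088 × 81.6170 = 1734.7204.

DWL = $1734.72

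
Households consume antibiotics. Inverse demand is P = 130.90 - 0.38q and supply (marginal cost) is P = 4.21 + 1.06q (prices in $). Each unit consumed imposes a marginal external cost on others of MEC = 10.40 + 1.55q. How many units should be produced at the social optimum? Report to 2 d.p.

q* = 38.89

Social marginal benefit = demand − MEC = 120.50 - 1.93q.
Set SMB = MC: 120.50 - 1.93q = 4.21 + 1.06q → q* = 38.8930.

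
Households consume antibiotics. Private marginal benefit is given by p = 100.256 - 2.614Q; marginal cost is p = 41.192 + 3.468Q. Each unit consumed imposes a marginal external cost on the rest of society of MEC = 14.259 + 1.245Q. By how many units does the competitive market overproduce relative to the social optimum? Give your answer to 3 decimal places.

Market equilibrium (private): 41.192 + 3.468Q = 100.256 - 2.614Q → Q_m = 9.7113.
Social marginal benefit = demand − MEC = 85.997 - 3.859Q.
Set SMB = MC: 85.997 - 3.859Q = 41.192 + 3.468Q → Q* = 6.1151.
Gap = |9.7113 − 6.1151| = 3.5962.

3.596 units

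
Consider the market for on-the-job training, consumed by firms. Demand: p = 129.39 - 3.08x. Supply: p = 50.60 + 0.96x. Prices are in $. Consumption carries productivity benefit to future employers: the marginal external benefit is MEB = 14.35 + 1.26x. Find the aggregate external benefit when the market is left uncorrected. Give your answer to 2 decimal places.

Market equilibrium (private): 50.60 + 0.96x = 129.39 - 3.08x → x_m = 19.5025.
Total external benefit = ∫₀^{x_m} (14.35 + 1.26x) dx = 14.35×19.5025 + ½×1.26×19.5025² = 519.4798.

$519.48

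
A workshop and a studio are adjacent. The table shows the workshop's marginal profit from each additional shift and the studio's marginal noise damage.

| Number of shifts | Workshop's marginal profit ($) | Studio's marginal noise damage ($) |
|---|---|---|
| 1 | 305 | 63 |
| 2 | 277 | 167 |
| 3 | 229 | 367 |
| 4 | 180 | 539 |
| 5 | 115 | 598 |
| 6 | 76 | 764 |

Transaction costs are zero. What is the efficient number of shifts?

Bargaining reaches the level where marginal profit last exceeds marginal noise damage.
That holds through level 2 (277 ≥ 167) but not at 3 (229 < 367).

2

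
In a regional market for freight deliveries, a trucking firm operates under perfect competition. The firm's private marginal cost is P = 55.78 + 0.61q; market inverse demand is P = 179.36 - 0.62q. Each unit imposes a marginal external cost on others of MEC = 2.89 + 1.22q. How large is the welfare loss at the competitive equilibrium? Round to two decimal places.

Market equilibrium (private): 55.78 + 0.61q = 179.36 - 0.62q → q_m = 100.4715.
Social marginal cost = private MC + MEC = 58.67 + 1.83q.
Set SMC = demand: 58.67 + 1.83q = 179.36 - 0.62q → q* = 49.2612.
The loss is the area between SMC and demand from q* to q_m; with linear curves that's a triangle of height MEC(q_m).
DWL = ½ × 51.2103 × 125.4653 = 3212.5578.

DWL = 3212.56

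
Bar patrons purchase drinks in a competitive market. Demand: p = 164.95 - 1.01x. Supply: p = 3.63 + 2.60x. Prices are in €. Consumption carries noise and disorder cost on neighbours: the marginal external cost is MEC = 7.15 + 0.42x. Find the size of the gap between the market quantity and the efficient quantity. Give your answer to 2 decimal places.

6.43 units

Market equilibrium (private): 3.63 + 2.60x = 164.95 - 1.01x → x_m = 44.6870.
Social marginal benefit = demand − MEC = 157.80 - 1.43x.
Set SMB = MC: 157.80 - 1.43x = 3.63 + 2.60x → x* = 38.2556.
Gap = |44.6870 − 38.2556| = 6.4314.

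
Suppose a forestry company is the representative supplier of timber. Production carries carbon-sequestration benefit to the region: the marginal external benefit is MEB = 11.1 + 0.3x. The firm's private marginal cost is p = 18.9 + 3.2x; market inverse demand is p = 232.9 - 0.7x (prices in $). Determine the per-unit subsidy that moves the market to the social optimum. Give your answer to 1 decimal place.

Social marginal cost = private MC − MEB = 7.8 + 2.9x.
Set SMC = demand: 7.8 + 2.9x = 232.9 - 0.7x → x* = 62.5278.
The Pigouvian subsidy equals MEB at x*: 11.1 + 0.3×62.5278 = 29.8583.

subsidy = $29.9 per unit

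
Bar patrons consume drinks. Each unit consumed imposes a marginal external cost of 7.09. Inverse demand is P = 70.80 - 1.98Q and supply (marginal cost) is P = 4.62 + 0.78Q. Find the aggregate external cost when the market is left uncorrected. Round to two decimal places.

Market equilibrium (private): 4.62 + 0.78Q = 70.80 - 1.98Q → Q_m = 23.9783.
Total external cost = MEC × Q_m = 7.09 × 23.9783 = 170.0061.

170.01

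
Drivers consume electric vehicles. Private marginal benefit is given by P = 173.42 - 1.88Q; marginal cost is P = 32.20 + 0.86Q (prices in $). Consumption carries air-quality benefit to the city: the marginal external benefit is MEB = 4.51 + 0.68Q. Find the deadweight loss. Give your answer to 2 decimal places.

Market equilibrium (private): 32.20 + 0.86Q = 173.42 - 1.88Q → Q_m = 51.5401.
Social marginal benefit = demand + MEB = 177.93 - 1.20Q.
Set SMB = MC: 177.93 - 1.20Q = 32.20 + 0.86Q → Q* = 70.7427.
Height of the DWL triangle at Q_m is SMB(Q_m) − MC(Q_m) = MEB(Q_m) = 39.5573.
DWL = ½ × 19.2026 × 39.5573 = 379.8015.

DWL = $379.80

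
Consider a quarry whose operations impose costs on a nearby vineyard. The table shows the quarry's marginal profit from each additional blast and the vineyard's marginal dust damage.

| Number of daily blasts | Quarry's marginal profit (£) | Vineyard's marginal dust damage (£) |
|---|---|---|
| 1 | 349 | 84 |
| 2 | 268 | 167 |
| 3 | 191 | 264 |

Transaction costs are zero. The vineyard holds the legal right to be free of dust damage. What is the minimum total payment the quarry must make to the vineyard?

£251

Efficient level: marginal profit ≥ marginal dust damage through level 2, so k* = 2.
With the vineyard holding the right, the quarry must at least compensate total damage at k*: 84 + 167 = 251.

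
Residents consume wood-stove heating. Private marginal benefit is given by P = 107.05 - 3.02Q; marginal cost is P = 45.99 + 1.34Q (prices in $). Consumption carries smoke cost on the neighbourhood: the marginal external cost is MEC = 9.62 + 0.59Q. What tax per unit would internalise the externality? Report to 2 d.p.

Social marginal benefit = demand − MEC = 97.43 - 3.61Q.
Set SMB = MC: 97.43 - 3.61Q = 45.99 + 1.34Q → Q* = 10.3919.
The Pigouvian tax equals MEC at Q*: 9.62 + 0.59×10.3919 = 15.7512.

tax = $15.75 per unit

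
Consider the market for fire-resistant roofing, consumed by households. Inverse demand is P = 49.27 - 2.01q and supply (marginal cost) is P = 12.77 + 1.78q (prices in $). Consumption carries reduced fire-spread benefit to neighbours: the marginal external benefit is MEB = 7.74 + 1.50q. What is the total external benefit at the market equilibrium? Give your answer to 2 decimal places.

$144.10

Market equilibrium (private): 12.77 + 1.78q = 49.27 - 2.01q → q_m = 9.6306.
Total external benefit = ∫₀^{q_m} (7.74 + 1.50q) dq = 7.74×9.6306 + ½×1.50×9.6306² = 144.1022.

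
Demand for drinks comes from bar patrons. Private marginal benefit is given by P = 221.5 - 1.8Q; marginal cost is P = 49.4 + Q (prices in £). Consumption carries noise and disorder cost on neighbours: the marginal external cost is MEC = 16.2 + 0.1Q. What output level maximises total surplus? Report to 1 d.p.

Social marginal benefit = demand − MEC = 205.3 - 1.9Q.
Set SMB = MC: 205.3 - 1.9Q = 49.4 + Q → Q* = 53.7586.

Q* = 53.8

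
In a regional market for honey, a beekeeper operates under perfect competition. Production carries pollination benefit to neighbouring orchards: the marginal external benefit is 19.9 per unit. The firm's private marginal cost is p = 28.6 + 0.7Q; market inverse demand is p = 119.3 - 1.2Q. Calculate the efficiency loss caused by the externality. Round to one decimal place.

Market equilibrium (private): 28.6 + 0.7Q = 119.3 - 1.2Q → Q_m = 47.7368.
Social marginal cost = private MC − MEB = 8.7 + 0.7Q.
Set SMC = demand: 8.7 + 0.7Q = 119.3 - 1.2Q → Q* = 58.2105.
The welfare-loss triangle has base |Q_m − Q*| and height MEB(Q_m) (the vertical gap between SMC and demand is zero at Q* and MEB at Q_m).
DWL = ½ × 10.4737 × 19.9000 = 104.2133.

DWL = 104.2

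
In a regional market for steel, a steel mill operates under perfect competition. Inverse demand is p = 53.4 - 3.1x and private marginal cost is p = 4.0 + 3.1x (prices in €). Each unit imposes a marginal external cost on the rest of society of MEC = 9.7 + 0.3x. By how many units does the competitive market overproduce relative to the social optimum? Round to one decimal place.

Market equilibrium (private): 4.0 + 3.1x = 53.4 - 3.1x → x_m = 7.9677.
Social marginal cost = private MC + MEC = 13.7 + 3.4x.
Set SMC = demand: 13.7 + 3.4x = 53.4 - 3.1x → x* = 6.1077.
Gap = |7.9677 − 6.1077| = 1.8600.

1.9 units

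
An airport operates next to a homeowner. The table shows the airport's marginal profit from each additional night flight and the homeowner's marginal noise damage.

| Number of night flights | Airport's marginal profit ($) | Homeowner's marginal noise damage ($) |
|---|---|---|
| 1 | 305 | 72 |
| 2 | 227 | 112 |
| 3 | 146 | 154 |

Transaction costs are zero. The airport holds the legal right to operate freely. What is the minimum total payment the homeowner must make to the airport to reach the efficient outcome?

Left alone the airport would choose level 3 (marginal profit stays positive).
Efficient level: k* = 2 (marginal profit ≥ marginal noise damage through 2).
The homeowner must at least cover the airport's forgone profit from cutting 3→2: 146 = 146.

$146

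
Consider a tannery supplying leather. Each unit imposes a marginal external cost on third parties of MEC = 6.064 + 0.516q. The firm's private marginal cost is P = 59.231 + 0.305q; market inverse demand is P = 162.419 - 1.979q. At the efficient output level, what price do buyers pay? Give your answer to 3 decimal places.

P = 93.773

Social marginal cost = private MC + MEC = 65.295 + 0.821q.
Set SMC = demand: 65.295 + 0.821q = 162.419 - 1.979q → q* = 34.6871.
Consumer price on the demand curve at q*: 162.419 − 1.979×34.6871 = 93.7732.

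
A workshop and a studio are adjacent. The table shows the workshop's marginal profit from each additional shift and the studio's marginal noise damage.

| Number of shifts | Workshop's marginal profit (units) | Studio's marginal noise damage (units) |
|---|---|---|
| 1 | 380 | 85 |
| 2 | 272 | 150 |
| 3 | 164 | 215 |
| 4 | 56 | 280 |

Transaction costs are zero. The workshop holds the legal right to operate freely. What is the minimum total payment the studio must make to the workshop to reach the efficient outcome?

220

Left alone the workshop would choose level 4 (marginal profit stays positive).
Efficient level: k* = 2 (marginal profit ≥ marginal noise damage through 2).
The studio must at least cover the workshop's forgone profit from cutting 4→2: 164 + 56 = 220.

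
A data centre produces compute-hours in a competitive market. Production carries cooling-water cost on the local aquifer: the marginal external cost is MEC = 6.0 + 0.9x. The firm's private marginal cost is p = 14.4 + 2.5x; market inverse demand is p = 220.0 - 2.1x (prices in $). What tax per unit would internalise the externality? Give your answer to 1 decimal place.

Social marginal cost = private MC + MEC = 20.4 + 3.4x.
Set SMC = demand: 20.4 + 3.4x = 220.0 - 2.1x → x* = 36.2909.
The Pigouvian tax equals MEC at x*: 6.0 + 0.9×36.2909 = 38.6618.

tax = $38.7 per unit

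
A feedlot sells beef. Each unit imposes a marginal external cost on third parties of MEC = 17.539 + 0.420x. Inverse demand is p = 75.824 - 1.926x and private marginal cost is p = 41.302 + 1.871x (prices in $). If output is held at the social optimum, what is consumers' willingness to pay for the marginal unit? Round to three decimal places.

P = $68.067

Social marginal cost = private MC + MEC = 58.841 + 2.291x.
Set SMC = demand: 58.841 + 2.291x = 75.824 - 1.926x → x* = 4.0273.
Consumer price on the demand curve at x*: 75.824 − 1.926×4.0273 = 68.0674.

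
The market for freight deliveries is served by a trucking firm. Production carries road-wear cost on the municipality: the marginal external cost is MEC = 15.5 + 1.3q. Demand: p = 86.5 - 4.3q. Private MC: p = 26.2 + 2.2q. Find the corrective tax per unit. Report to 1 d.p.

Social marginal cost = private MC + MEC = 41.7 + 3.5q.
Set SMC = demand: 41.7 + 3.5q = 86.5 - 4.3q → q* = 5.7436.
The Pigouvian tax equals MEC at q*: 15.5 + 1.3×5.7436 = 22.9667.

tax = 23.0 per unit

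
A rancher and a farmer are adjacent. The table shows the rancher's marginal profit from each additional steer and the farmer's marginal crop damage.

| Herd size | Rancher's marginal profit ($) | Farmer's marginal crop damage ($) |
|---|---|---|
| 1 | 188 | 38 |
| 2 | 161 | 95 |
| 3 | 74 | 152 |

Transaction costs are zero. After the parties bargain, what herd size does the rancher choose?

2

Bargaining reaches the level where marginal profit last exceeds marginal crop damage.
That holds through level 2 (161 ≥ 95) but not at 3 (74 < 152).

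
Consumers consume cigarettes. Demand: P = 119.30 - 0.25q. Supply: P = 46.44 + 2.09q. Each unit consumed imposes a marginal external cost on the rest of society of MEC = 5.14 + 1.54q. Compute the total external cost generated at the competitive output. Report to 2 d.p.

Market equilibrium (private): 46.44 + 2.09q = 119.30 - 0.25q → q_m = 31.1368.
Total external cost = ∫₀^{q_m} (5.14 + 1.54q) dq = 5.14×31.1368 + ½×1.54×31.1368² = 906.5584.

906.56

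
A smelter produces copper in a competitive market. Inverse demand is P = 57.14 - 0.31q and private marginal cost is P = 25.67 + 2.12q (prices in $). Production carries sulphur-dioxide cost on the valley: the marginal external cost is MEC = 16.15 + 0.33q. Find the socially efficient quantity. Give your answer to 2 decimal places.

q* = 5.55

Social marginal cost = private MC + MEC = 41.82 + 2.45q.
Set SMC = demand: 41.82 + 2.45q = 57.14 - 0.31q → q* = 5.5507.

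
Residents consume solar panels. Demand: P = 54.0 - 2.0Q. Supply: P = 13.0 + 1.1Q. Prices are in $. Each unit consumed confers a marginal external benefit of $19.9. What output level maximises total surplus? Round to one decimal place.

Q* = 19.6

Social marginal benefit = demand + MEB = 73.9 - 2.0Q.
Set SMB = MC: 73.9 - 2.0Q = 13.0 + 1.1Q → Q* = 19.6452.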